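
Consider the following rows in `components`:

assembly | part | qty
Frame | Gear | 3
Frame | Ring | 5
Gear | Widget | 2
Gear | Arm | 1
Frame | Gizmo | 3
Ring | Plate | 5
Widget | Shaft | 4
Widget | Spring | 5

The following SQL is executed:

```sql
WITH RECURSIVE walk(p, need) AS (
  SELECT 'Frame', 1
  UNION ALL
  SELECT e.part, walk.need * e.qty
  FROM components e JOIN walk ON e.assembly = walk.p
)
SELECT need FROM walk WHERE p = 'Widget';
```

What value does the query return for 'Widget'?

6

Base: (Frame, need=1).
Iteration 1: components of {Frame} -> Gear = 1*3 = 3, Gizmo = 1*3 = 3, Ring = 1*5 = 5.
Iteration 2: components of {Gear,Gizmo,Ring} -> Arm = 3*1 = 3, Plate = 5*5 = 25, Widget = 3*2 = 6.
Iteration 3: components of {Arm,Plate,Widget} -> Shaft = 6*4 = 24, Spring = 6*5 = 30.
Iteration 4: no further components; recursion stops.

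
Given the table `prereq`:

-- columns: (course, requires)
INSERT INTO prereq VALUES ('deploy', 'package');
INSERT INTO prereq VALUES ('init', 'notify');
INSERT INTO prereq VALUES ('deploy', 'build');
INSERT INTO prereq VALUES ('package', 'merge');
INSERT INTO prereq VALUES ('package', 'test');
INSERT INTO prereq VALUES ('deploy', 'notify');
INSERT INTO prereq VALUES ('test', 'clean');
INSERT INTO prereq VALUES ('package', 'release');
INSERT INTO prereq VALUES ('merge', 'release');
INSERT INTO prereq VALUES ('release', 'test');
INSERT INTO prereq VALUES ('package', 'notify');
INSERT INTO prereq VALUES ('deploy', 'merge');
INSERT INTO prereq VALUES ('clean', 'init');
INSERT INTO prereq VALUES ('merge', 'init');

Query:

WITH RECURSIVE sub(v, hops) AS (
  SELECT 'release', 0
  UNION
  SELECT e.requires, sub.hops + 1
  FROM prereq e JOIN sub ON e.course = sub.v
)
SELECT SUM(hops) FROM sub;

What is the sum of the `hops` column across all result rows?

Base: (release, hops=0).
Iteration 1: edges from {release} -> (test, hops=1).
Iteration 2: edges from {test} -> (clean, hops=2).
Iteration 3: edges from {clean} -> (init, hops=3).
Iteration 4: edges from {init} -> (notify, hops=4).
Iteration 5: no outgoing edges from {notify}; recursion stops.
SUM(hops) = 0 + 1 + 2 + 3 + 4 = 10.

10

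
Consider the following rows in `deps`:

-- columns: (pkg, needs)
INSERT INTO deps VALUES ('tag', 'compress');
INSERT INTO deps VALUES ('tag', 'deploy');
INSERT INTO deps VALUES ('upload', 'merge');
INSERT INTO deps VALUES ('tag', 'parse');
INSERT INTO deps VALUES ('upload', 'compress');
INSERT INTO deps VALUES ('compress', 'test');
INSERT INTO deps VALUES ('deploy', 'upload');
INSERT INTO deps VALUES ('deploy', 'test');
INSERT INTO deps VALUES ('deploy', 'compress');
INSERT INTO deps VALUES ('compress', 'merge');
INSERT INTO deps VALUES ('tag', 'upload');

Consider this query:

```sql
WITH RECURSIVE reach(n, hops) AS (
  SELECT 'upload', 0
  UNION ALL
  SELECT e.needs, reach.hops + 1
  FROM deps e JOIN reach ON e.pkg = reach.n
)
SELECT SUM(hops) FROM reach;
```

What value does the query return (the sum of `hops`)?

Base: (upload, hops=0).
Iteration 1: edges from {upload} -> (compress, hops=1), (merge, hops=1).
Iteration 2: edges from {compress,merge} -> (merge, hops=2), (test, hops=2).
Iteration 3: no outgoing edges from {merge,test}; recursion stops.
SUM(hops) = 0 + 1 + 1 + 2 + 2 = 6.

6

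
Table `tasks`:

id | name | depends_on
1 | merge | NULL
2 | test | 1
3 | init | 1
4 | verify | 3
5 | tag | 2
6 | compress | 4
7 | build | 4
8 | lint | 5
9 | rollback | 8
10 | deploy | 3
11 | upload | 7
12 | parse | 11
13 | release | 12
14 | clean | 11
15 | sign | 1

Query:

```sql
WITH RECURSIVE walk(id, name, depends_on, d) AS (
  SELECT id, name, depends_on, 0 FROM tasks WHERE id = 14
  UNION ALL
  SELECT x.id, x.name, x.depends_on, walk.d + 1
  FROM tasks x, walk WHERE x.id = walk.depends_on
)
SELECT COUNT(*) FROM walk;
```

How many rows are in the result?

Base: id=14 (clean), depends_on=11, d 0.
Iteration 1: join on id=11 -> upload (id 11, depends_on=7, d 1).
Iteration 2: join on id=7 -> build (id 7, depends_on=4, d 2).
Iteration 3: join on id=4 -> verify (id 4, depends_on=3, d 3).
Iteration 4: join on id=3 -> init (id 3, depends_on=1, d 4).
Iteration 5: join on id=1 -> merge (id 1, depends_on=NULL, d 5).
Iteration 6: depends_on is NULL; no match; recursion stops.
Total rows emitted: 6.

6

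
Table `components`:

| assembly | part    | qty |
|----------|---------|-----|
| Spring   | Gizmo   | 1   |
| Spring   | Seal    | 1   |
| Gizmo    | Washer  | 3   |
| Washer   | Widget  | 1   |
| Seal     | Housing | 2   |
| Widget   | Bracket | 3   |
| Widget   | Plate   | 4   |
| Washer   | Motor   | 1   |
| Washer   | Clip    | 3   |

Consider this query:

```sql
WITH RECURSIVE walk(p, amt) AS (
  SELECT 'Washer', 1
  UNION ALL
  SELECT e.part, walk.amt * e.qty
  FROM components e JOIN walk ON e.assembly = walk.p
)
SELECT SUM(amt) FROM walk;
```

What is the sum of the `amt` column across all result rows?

13

Base: (Washer, amt=1).
Iteration 1: components of {Washer} -> Clip = 1*3 = 3, Motor = 1*1 = 1, Widget = 1*1 = 1.
Iteration 2: components of {Clip,Motor,Widget} -> Bracket = 1*3 = 3, Plate = 1*4 = 4.
Iteration 3: no further components; recursion stops.
SUM(amt) = 1 + 1 + 1 + 3 + 3 + 4 = 13.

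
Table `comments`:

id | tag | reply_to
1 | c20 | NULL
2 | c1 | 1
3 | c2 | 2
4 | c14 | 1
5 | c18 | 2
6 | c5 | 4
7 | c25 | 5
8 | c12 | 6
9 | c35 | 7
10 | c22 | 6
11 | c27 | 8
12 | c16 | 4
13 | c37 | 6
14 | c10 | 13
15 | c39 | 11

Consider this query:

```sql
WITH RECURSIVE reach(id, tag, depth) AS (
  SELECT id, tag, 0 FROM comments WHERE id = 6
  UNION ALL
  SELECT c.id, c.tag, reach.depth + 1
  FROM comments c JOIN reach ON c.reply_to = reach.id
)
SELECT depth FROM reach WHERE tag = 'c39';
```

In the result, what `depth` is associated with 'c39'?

Base: id=6 (c5) at depth 0.
Iteration 1: rows with reply_to in {6} -> c12 (id 8, depth 1), c22 (id 10, depth 1), c37 (id 13, depth 1).
Iteration 2: rows with reply_to in {8,10,13} -> c27 (id 11, depth 2), c10 (id 14, depth 2).
Iteration 3: rows with reply_to in {11,14} -> c39 (id 15, depth 3).
Iteration 4: no rows with reply_to in {15}; recursion stops.

3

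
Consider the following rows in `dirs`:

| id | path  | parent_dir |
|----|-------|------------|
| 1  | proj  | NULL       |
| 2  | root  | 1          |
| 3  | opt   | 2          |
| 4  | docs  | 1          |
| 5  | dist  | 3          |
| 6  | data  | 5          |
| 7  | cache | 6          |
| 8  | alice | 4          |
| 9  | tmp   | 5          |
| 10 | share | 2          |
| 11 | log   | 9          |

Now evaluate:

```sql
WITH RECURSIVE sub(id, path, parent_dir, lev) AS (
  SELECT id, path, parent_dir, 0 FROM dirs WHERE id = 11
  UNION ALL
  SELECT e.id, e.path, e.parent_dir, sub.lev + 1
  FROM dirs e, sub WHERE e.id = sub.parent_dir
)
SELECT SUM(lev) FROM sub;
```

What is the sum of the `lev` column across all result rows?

Base: id=11 (log), parent_dir=9, lev 0.
Iteration 1: join on id=9 -> tmp (id 9, parent_dir=5, lev 1).
Iteration 2: join on id=5 -> dist (id 5, parent_dir=3, lev 2).
Iteration 3: join on id=3 -> opt (id 3, parent_dir=2, lev 3).
Iteration 4: join on id=2 -> root (id 2, parent_dir=1, lev 4).
Iteration 5: join on id=1 -> proj (id 1, parent_dir=NULL, lev 5).
Iteration 6: parent_dir is NULL; no match; recursion stops.
SUM(lev) = 0 + 1 + 2 + 3 + 4 + 5 = 15.

15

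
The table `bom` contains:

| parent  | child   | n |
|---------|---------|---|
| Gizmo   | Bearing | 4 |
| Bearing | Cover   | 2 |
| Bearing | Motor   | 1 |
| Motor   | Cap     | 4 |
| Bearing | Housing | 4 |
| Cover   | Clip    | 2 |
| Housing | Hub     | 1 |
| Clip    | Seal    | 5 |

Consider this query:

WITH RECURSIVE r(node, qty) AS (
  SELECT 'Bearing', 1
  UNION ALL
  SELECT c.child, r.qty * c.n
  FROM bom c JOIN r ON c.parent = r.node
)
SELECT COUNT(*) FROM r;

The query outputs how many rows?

Base: (Bearing, qty=1).
Iteration 1: components of {Bearing} -> Cover = 1*2 = 2, Housing = 1*4 = 4, Motor = 1*1 = 1.
Iteration 2: components of {Cover,Housing,Motor} -> Cap = 1*4 = 4, Clip = 2*2 = 4, Hub = 4*1 = 4.
Iteration 3: components of {Cap,Clip,Hub} -> Seal = 4*5 = 20.
Iteration 4: no further components; recursion stops.
Total rows emitted: 8.

8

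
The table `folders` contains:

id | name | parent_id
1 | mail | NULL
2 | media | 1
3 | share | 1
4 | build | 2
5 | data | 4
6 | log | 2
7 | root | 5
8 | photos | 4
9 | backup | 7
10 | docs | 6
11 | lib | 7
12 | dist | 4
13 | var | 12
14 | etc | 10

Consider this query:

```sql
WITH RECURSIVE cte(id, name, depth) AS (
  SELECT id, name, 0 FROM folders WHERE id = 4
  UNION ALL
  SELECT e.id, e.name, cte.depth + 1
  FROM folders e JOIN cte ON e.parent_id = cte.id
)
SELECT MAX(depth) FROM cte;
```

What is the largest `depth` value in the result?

Base: id=4 (build) at depth 0.
Iteration 1: rows with parent_id in {4} -> data (id 5, depth 1), photos (id 8, depth 1), dist (id 12, depth 1).
Iteration 2: rows with parent_id in {5,8,12} -> root (id 7, depth 2), var (id 13, depth 2).
Iteration 3: rows with parent_id in {7,13} -> backup (id 9, depth 3), lib (id 11, depth 3).
Iteration 4: no rows with parent_id in {9,11}; recursion stops.
depth values: 0, 1, 1, 1, 2, 2, 3, 3; the maximum is 3.

3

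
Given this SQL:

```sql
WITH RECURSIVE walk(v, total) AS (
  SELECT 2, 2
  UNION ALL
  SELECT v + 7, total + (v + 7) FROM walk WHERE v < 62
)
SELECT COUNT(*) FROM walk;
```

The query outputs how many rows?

Base: v=2, total=2.
Iteration 1: 2 < 62 holds -> v = 2 + 7 = 9, total = 2 + 9 = 11.
Iteration 2: 9 < 62 holds -> v = 9 + 7 = 16, total = 11 + 16 = 27.
Iteration 3: 16 < 62 holds -> v = 16 + 7 = 23, total = 27 + 23 = 50.
Iteration 4: 23 < 62 holds -> v = 23 + 7 = 30, total = 50 + 30 = 80.
Iteration 5: 30 < 62 holds -> v = 30 + 7 = 37, total = 80 + 37 = 117.
Iteration 6: 37 < 62 holds -> v = 37 + 7 = 44, total = 117 + 44 = 161.
Iteration 7: 44 < 62 holds -> v = 44 + 7 = 51, total = 161 + 51 = 212.
Iteration 8: 51 < 62 holds -> v = 51 + 7 = 58, total = 212 + 58 = 270.
Iteration 9: 58 < 62 holds -> v = 58 + 7 = 65, total = 270 + 65 = 335.
Iteration 10: 65 < 62 fails; recursion stops.
Total rows emitted: 10.

10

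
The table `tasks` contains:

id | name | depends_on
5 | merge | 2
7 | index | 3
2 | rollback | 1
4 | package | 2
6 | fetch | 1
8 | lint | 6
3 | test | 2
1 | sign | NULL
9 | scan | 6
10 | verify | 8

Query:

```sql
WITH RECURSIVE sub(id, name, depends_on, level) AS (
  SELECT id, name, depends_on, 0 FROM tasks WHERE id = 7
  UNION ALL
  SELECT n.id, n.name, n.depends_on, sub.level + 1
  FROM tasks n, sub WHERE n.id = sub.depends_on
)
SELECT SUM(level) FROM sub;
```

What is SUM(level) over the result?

6

Base: id=7 (index), depends_on=3, level 0.
Iteration 1: join on id=3 -> test (id 3, depends_on=2, level 1).
Iteration 2: join on id=2 -> rollback (id 2, depends_on=1, level 2).
Iteration 3: join on id=1 -> sign (id 1, depends_on=NULL, level 3).
Iteration 4: depends_on is NULL; no match; recursion stops.
SUM(level) = 0 + 1 + 2 + 3 = 6.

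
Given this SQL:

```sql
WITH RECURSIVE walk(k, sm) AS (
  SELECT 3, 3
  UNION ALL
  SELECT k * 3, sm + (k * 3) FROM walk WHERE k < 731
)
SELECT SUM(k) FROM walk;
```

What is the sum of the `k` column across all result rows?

3279

Base: k=3, sm=3.
Iteration 1: 3 < 731 holds -> k = 3 * 3 = 9, sm = 3 + 9 = 12.
Iteration 2: 9 < 731 holds -> k = 9 * 3 = 27, sm = 12 + 27 = 39.
Iteration 3: 27 < 731 holds -> k = 27 * 3 = 81, sm = 39 + 81 = 120.
Iteration 4: 81 < 731 holds -> k = 81 * 3 = 243, sm = 120 + 243 = 363.
Iteration 5: 243 < 731 holds -> k = 243 * 3 = 729, sm = 363 + 729 = 1092.
Iteration 6: 729 < 731 holds -> k = 729 * 3 = 2187, sm = 1092 + 2187 = 3279.
Iteration 7: 2187 < 731 fails; recursion stops.
SUM(k) = 3 + 9 + 27 + 81 + 243 + 729 + 2187 = 3279.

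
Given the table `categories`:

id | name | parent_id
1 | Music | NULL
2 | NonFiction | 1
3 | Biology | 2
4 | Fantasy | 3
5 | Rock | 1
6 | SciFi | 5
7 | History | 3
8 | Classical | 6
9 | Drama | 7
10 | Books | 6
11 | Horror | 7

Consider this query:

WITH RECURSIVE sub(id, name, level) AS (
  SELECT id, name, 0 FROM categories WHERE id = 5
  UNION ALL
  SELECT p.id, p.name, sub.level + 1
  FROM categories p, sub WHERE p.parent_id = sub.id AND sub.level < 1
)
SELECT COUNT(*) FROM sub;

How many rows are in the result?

2

Base: id=5 (Rock) at level 0.
Iteration 1: rows with parent_id in {5} -> SciFi (id 6, level 1).
Iteration 2: level < 1 fails for all current rows; recursion stops.
Total rows emitted: 2.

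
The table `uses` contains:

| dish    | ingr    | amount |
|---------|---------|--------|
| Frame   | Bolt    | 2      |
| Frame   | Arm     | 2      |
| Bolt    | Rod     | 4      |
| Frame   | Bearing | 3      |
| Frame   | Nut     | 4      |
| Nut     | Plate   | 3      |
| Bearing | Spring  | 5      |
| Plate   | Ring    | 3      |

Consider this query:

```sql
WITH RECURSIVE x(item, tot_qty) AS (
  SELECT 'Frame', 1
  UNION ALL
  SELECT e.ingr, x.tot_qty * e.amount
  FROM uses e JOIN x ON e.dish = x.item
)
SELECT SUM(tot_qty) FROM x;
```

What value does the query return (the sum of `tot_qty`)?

83

Base: (Frame, tot_qty=1).
Iteration 1: components of {Frame} -> Arm = 1*2 = 2, Bearing = 1*3 = 3, Bolt = 1*2 = 2, Nut = 1*4 = 4.
Iteration 2: components of {Arm,Bearing,Bolt,Nut} -> Plate = 4*3 = 12, Rod = 2*4 = 8, Spring = 3*5 = 15.
Iteration 3: components of {Plate,Rod,Spring} -> Ring = 12*3 = 36.
Iteration 4: no further components; recursion stops.
SUM(tot_qty) = 1 + 2 + 2 + 3 + 4 + 8 + 15 + 12 + 36 = 83.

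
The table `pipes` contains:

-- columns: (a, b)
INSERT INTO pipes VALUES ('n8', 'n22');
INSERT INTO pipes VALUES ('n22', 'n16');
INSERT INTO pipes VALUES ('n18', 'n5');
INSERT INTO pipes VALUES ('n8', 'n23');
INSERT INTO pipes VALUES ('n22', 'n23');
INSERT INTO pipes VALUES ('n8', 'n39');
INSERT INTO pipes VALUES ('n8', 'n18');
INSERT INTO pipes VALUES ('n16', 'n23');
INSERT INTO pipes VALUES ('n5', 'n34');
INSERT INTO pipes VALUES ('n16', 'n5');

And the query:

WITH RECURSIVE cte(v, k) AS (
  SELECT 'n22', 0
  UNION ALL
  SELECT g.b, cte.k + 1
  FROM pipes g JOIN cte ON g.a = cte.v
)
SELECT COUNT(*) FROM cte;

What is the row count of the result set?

Base: (n22, k=0).
Iteration 1: edges from {n22} -> (n16, k=1), (n23, k=1).
Iteration 2: edges from {n16,n23} -> (n23, k=2), (n5, k=2).
Iteration 3: edges from {n23,n5} -> (n34, k=3).
Iteration 4: no outgoing edges from {n34}; recursion stops.
Total rows emitted: 6.

6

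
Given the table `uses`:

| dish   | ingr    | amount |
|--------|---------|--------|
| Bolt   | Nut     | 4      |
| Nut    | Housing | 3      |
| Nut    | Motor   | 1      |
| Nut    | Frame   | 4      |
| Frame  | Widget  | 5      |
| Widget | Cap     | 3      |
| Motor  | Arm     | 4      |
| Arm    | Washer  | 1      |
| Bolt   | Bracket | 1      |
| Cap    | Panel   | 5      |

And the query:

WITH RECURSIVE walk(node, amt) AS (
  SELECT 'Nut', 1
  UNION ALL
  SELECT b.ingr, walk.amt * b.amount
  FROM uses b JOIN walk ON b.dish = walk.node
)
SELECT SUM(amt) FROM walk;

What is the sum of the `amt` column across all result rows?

Base: (Nut, amt=1).
Iteration 1: components of {Nut} -> Frame = 1*4 = 4, Housing = 1*3 = 3, Motor = 1*1 = 1.
Iteration 2: components of {Frame,Housing,Motor} -> Arm = 1*4 = 4, Widget = 4*5 = 20.
Iteration 3: components of {Arm,Widget} -> Cap = 20*3 = 60, Washer = 4*1 = 4.
Iteration 4: components of {Cap,Washer} -> Panel = 60*5 = 300.
Iteration 5: no further components; recursion stops.
SUM(amt) = 1 + 3 + 1 + 4 + 4 + 20 + 4 + 60 + 300 = 397.

397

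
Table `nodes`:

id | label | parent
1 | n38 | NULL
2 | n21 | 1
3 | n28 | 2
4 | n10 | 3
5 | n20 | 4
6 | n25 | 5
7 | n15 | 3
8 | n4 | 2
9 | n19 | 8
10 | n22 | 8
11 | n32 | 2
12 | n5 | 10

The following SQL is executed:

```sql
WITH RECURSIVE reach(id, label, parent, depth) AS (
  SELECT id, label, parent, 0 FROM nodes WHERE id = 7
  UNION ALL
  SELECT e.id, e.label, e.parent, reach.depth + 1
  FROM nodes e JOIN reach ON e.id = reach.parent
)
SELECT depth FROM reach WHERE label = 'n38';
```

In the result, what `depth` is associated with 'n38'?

Base: id=7 (n15), parent=3, depth 0.
Iteration 1: join on id=3 -> n28 (id 3, parent=2, depth 1).
Iteration 2: join on id=2 -> n21 (id 2, parent=1, depth 2).
Iteration 3: join on id=1 -> n38 (id 1, parent=NULL, depth 3).
Iteration 4: parent is NULL; no match; recursion stops.

3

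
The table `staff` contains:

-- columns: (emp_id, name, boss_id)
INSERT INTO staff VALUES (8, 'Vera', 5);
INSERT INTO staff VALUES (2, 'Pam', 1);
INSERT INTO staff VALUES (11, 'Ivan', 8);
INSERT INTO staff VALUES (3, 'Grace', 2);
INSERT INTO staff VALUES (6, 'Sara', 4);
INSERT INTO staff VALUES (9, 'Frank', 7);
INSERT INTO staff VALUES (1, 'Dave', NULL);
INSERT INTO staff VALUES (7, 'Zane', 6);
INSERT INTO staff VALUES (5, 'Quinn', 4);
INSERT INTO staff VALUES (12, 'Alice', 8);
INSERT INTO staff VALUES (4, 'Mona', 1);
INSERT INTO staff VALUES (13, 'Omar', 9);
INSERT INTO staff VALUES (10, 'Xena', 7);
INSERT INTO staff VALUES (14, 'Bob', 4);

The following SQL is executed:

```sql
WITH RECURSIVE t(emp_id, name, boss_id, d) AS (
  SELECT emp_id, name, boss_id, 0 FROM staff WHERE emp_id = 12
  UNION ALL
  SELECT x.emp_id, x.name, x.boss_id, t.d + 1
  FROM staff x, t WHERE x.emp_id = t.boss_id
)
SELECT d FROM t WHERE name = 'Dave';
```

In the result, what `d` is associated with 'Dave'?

Base: emp_id=12 (Alice), boss_id=8, d 0.
Iteration 1: join on emp_id=8 -> Vera (id 8, boss_id=5, d 1).
Iteration 2: join on emp_id=5 -> Quinn (id 5, boss_id=4, d 2).
Iteration 3: join on emp_id=4 -> Mona (id 4, boss_id=1, d 3).
Iteration 4: join on emp_id=1 -> Dave (id 1, boss_id=NULL, d 4).
Iteration 5: boss_id is NULL; no match; recursion stops.

4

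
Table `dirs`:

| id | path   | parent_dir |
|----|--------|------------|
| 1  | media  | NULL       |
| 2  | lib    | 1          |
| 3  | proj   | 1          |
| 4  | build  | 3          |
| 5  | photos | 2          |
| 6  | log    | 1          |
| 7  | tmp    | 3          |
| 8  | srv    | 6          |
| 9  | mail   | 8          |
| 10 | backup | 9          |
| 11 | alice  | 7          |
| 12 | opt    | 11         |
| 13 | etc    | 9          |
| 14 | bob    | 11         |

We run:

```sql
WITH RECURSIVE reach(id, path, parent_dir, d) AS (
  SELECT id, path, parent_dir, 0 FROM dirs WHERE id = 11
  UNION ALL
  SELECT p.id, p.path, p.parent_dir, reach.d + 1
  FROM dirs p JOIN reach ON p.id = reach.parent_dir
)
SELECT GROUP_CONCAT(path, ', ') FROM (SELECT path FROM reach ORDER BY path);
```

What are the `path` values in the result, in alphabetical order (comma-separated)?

alice, media, proj, tmp

Base: id=11 (alice), parent_dir=7, d 0.
Iteration 1: join on id=7 -> tmp (id 7, parent_dir=3, d 1).
Iteration 2: join on id=3 -> proj (id 3, parent_dir=1, d 2).
Iteration 3: join on id=1 -> media (id 1, parent_dir=NULL, d 3).
Iteration 4: parent_dir is NULL; no match; recursion stops.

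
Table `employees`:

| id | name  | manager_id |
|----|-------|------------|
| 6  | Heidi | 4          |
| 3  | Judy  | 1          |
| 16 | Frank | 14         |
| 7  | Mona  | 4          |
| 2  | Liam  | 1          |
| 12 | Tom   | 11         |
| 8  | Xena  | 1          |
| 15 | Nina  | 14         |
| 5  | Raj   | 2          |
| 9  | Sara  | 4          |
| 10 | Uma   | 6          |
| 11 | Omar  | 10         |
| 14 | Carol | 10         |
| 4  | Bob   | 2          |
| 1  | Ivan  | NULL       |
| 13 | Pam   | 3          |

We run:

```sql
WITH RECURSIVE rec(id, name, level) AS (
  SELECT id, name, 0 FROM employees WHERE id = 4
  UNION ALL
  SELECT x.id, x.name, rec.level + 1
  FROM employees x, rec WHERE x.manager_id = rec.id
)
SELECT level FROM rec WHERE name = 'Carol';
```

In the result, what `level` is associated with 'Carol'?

3

Base: id=4 (Bob) at level 0.
Iteration 1: rows with manager_id in {4} -> Heidi (id 6, level 1), Mona (id 7, level 1), Sara (id 9, level 1).
Iteration 2: rows with manager_id in {6,7,9} -> Uma (id 10, level 2).
Iteration 3: rows with manager_id in {10} -> Omar (id 11, level 3), Carol (id 14, level 3).
Iteration 4: rows with manager_id in {11,14} -> Tom (id 12, level 4), Nina (id 15, level 4), Frank (id 16, level 4).
Iteration 5: no rows with manager_id in {12,15,16}; recursion stops.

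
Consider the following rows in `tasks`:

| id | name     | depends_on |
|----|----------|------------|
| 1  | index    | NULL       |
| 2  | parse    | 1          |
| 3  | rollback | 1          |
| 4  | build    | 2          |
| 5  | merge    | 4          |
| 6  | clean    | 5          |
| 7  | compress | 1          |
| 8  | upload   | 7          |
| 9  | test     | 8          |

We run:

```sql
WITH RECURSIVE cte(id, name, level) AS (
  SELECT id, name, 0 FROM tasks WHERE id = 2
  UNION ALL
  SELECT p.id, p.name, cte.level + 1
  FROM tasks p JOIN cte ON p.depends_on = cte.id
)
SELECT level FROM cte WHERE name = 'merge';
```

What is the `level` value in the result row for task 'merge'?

2

Base: id=2 (parse) at level 0.
Iteration 1: rows with depends_on in {2} -> build (id 4, level 1).
Iteration 2: rows with depends_on in {4} -> merge (id 5, level 2).
Iteration 3: rows with depends_on in {5} -> clean (id 6, level 3).
Iteration 4: no rows with depends_on in {6}; recursion stops.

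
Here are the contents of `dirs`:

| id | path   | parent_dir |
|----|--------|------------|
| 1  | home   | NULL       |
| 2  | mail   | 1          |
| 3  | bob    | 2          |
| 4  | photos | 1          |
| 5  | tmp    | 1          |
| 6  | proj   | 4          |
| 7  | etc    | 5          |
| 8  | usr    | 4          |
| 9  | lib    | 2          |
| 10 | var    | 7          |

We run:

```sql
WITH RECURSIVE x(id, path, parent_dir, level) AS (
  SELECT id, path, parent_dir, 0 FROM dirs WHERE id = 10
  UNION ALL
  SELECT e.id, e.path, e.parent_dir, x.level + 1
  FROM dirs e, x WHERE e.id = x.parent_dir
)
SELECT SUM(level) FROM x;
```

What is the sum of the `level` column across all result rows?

Base: id=10 (var), parent_dir=7, level 0.
Iteration 1: join on id=7 -> etc (id 7, parent_dir=5, level 1).
Iteration 2: join on id=5 -> tmp (id 5, parent_dir=1, level 2).
Iteration 3: join on id=1 -> home (id 1, parent_dir=NULL, level 3).
Iteration 4: parent_dir is NULL; no match; recursion stops.
SUM(level) = 0 + 1 + 2 + 3 = 6.

6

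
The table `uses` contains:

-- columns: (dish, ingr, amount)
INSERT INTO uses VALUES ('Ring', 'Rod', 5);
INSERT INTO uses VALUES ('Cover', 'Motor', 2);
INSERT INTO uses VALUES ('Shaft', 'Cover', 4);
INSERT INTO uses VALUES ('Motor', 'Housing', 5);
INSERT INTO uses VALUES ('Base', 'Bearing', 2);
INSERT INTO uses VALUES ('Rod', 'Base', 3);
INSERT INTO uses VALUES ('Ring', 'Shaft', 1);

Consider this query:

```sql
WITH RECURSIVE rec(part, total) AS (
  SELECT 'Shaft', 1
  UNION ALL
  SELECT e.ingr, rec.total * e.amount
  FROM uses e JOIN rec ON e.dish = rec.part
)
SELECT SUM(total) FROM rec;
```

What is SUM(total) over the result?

Base: (Shaft, total=1).
Iteration 1: components of {Shaft} -> Cover = 1*4 = 4.
Iteration 2: components of {Cover} -> Motor = 4*2 = 8.
Iteration 3: components of {Motor} -> Housing = 8*5 = 40.
Iteration 4: no further components; recursion stops.
SUM(total) = 1 + 4 + 8 + 40 = 53.

53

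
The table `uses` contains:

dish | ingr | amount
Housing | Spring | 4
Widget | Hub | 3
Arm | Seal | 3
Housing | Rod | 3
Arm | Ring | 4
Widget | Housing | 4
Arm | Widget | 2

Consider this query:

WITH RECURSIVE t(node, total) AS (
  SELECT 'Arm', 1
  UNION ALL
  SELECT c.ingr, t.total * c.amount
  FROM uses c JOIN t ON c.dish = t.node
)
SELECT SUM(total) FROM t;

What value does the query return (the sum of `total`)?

80

Base: (Arm, total=1).
Iteration 1: components of {Arm} -> Ring = 1*4 = 4, Seal = 1*3 = 3, Widget = 1*2 = 2.
Iteration 2: components of {Ring,Seal,Widget} -> Housing = 2*4 = 8, Hub = 2*3 = 6.
Iteration 3: components of {Housing,Hub} -> Rod = 8*3 = 24, Spring = 8*4 = 32.
Iteration 4: no further components; recursion stops.
SUM(total) = 1 + 2 + 3 + 4 + 8 + 6 + 24 + 32 = 80.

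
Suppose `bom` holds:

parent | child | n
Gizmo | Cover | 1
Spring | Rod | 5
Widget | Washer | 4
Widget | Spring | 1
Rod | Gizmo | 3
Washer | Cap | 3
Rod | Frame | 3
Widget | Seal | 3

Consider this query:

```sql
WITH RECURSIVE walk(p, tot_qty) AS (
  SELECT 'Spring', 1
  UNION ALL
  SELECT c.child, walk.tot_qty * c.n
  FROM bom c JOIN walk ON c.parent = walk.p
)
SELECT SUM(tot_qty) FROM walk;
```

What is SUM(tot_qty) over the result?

51

Base: (Spring, tot_qty=1).
Iteration 1: components of {Spring} -> Rod = 1*5 = 5.
Iteration 2: components of {Rod} -> Frame = 5*3 = 15, Gizmo = 5*3 = 15.
Iteration 3: components of {Frame,Gizmo} -> Cover = 15*1 = 15.
Iteration 4: no further components; recursion stops.
SUM(tot_qty) = 1 + 5 + 15 + 15 + 15 = 51.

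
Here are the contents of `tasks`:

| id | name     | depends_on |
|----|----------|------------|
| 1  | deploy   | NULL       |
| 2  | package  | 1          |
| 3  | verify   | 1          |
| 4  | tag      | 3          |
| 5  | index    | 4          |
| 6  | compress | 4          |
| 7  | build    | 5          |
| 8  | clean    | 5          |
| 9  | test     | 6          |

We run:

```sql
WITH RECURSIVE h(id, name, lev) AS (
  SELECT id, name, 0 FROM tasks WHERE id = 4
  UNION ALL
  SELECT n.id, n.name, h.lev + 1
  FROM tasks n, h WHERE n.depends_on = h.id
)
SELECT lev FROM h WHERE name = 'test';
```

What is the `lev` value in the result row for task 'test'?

2

Base: id=4 (tag) at lev 0.
Iteration 1: rows with depends_on in {4} -> index (id 5, lev 1), compress (id 6, lev 1).
Iteration 2: rows with depends_on in {5,6} -> build (id 7, lev 2), clean (id 8, lev 2), test (id 9, lev 2).
Iteration 3: no rows with depends_on in {7,8,9}; recursion stops.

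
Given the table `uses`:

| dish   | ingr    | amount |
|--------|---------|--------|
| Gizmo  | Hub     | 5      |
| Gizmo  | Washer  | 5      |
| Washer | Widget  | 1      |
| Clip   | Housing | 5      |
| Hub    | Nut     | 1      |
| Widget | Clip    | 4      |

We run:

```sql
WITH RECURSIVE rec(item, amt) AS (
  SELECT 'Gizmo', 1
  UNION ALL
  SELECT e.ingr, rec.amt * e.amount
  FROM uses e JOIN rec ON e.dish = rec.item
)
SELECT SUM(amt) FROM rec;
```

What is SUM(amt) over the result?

141

Base: (Gizmo, amt=1).
Iteration 1: components of {Gizmo} -> Hub = 1*5 = 5, Washer = 1*5 = 5.
Iteration 2: components of {Hub,Washer} -> Nut = 5*1 = 5, Widget = 5*1 = 5.
Iteration 3: components of {Nut,Widget} -> Clip = 5*4 = 20.
Iteration 4: components of {Clip} -> Housing = 20*5 = 100.
Iteration 5: no further components; recursion stops.
SUM(amt) = 1 + 5 + 5 + 5 + 5 + 20 + 100 = 141.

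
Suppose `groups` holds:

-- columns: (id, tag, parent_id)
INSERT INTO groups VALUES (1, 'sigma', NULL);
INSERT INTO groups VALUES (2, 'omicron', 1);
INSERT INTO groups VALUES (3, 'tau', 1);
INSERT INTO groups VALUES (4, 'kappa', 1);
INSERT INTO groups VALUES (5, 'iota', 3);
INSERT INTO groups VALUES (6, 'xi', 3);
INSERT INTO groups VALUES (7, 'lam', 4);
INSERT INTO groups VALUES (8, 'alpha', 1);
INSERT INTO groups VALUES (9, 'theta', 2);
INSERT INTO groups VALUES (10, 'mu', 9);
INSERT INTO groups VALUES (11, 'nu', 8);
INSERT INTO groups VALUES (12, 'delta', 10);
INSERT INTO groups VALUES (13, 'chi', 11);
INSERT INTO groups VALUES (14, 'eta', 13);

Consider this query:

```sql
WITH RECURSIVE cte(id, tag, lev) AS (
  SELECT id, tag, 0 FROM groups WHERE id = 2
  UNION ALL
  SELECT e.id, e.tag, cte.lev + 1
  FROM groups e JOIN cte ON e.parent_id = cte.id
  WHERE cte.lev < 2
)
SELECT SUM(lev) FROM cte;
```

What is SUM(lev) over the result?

3

Base: id=2 (omicron) at lev 0.
Iteration 1: rows with parent_id in {2} -> theta (id 9, lev 1).
Iteration 2: rows with parent_id in {9} -> mu (id 10, lev 2).
Iteration 3: lev < 2 fails for all current rows; recursion stops.
SUM(lev) = 0 + 1 + 2 = 3.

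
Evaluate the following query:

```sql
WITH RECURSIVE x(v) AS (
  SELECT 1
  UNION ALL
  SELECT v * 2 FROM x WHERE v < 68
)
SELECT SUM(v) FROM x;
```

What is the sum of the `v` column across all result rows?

Base: v=1.
Iteration 1: 1 < 68 holds -> v = 1 * 2 = 2.
Iteration 2: 2 < 68 holds -> v = 2 * 2 = 4.
Iteration 3: 4 < 68 holds -> v = 4 * 2 = 8.
Iteration 4: 8 < 68 holds -> v = 8 * 2 = 16.
Iteration 5: 16 < 68 holds -> v = 16 * 2 = 32.
Iteration 6: 32 < 68 holds -> v = 32 * 2 = 64.
Iteration 7: 64 < 68 holds -> v = 64 * 2 = 128.
Iteration 8: 128 < 68 fails; recursion stops.
SUM(v) = 1 + 2 + 4 + 8 + 16 + 32 + 64 + 128 = 255.

255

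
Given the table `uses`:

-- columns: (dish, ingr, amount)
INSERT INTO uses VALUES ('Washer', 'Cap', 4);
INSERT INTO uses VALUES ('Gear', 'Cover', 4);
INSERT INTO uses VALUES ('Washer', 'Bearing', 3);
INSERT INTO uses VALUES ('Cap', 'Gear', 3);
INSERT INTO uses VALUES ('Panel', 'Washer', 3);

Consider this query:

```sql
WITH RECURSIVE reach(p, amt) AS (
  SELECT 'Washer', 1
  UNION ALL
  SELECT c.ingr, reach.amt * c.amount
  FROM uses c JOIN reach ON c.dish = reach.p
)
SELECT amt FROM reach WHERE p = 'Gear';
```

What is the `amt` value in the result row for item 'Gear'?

12

Base: (Washer, amt=1).
Iteration 1: components of {Washer} -> Bearing = 1*3 = 3, Cap = 1*4 = 4.
Iteration 2: components of {Bearing,Cap} -> Gear = 4*3 = 12.
Iteration 3: components of {Gear} -> Cover = 12*4 = 48.
Iteration 4: no further components; recursion stops.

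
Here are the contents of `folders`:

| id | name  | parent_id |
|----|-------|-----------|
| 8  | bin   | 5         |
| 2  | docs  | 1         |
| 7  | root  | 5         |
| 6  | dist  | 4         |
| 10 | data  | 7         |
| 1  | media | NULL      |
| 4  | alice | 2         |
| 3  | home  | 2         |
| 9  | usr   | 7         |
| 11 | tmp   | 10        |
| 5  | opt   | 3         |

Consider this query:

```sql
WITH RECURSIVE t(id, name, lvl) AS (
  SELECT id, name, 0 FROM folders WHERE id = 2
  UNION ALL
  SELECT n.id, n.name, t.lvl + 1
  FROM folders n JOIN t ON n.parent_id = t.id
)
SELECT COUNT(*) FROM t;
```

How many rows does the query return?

Base: id=2 (docs) at lvl 0.
Iteration 1: rows with parent_id in {2} -> home (id 3, lvl 1), alice (id 4, lvl 1).
Iteration 2: rows with parent_id in {3,4} -> opt (id 5, lvl 2), dist (id 6, lvl 2).
Iteration 3: rows with parent_id in {5,6} -> root (id 7, lvl 3), bin (id 8, lvl 3).
Iteration 4: rows with parent_id in {7,8} -> usr (id 9, lvl 4), data (id 10, lvl 4).
Iteration 5: rows with parent_id in {9,10} -> tmp (id 11, lvl 5).
Iteration 6: no rows with parent_id in {11}; recursion stops.
Total rows emitted: 10.

10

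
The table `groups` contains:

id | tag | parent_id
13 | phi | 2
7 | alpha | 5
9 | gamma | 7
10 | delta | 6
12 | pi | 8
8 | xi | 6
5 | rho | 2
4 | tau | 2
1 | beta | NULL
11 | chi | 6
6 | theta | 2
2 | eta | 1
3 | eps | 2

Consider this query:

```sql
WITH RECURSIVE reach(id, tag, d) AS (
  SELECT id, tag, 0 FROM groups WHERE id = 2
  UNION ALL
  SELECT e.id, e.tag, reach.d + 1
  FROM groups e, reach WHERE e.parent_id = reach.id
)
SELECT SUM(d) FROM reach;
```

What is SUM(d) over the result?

19

Base: id=2 (eta) at d 0.
Iteration 1: rows with parent_id in {2} -> eps (id 3, d 1), tau (id 4, d 1), rho (id 5, d 1), theta (id 6, d 1), phi (id 13, d 1).
Iteration 2: rows with parent_id in {3,4,5,6,13} -> alpha (id 7, d 2), xi (id 8, d 2), delta (id 10, d 2), chi (id 11, d 2).
Iteration 3: rows with parent_id in {7,8,10,11} -> gamma (id 9, d 3), pi (id 12, d 3).
Iteration 4: no rows with parent_id in {9,12}; recursion stops.
SUM(d) = 0 + 1 + 1 + 1 + 1 + 1 + 2 + 2 + 2 + 2 + 3 + 3 = 19.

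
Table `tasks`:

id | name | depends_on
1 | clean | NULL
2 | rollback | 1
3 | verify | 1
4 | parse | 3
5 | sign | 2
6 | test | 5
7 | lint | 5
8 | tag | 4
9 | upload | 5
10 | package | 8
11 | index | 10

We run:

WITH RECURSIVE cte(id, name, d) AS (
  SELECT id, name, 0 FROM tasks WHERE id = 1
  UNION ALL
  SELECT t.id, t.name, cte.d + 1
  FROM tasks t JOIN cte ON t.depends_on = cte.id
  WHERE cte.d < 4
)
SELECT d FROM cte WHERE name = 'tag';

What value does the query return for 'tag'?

Base: id=1 (clean) at d 0.
Iteration 1: rows with depends_on in {1} -> rollback (id 2, d 1), verify (id 3, d 1).
Iteration 2: rows with depends_on in {2,3} -> parse (id 4, d 2), sign (id 5, d 2).
Iteration 3: rows with depends_on in {4,5} -> test (id 6, d 3), lint (id 7, d 3), tag (id 8, d 3), upload (id 9, d 3).
Iteration 4: rows with depends_on in {6,7,8,9} -> package (id 10, d 4).
Iteration 5: d < 4 fails for all current rows; recursion stops.

3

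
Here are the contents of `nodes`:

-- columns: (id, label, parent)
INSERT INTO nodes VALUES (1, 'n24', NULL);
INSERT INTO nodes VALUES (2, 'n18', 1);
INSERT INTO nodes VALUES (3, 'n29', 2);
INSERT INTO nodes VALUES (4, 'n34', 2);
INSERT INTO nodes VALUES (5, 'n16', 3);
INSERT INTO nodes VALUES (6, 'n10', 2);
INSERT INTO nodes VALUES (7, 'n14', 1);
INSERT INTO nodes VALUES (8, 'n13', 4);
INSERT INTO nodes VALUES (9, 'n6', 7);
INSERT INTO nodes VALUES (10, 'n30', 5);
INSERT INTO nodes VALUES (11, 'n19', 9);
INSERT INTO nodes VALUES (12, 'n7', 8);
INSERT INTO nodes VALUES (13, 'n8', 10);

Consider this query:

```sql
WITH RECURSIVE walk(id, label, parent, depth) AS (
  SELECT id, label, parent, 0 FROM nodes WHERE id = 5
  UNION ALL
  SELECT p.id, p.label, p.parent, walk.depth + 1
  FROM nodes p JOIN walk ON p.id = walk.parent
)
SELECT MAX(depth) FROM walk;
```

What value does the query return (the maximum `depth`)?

Base: id=5 (n16), parent=3, depth 0.
Iteration 1: join on id=3 -> n29 (id 3, parent=2, depth 1).
Iteration 2: join on id=2 -> n18 (id 2, parent=1, depth 2).
Iteration 3: join on id=1 -> n24 (id 1, parent=NULL, depth 3).
Iteration 4: parent is NULL; no match; recursion stops.
depth values: 0, 1, 2, 3; the maximum is 3.

3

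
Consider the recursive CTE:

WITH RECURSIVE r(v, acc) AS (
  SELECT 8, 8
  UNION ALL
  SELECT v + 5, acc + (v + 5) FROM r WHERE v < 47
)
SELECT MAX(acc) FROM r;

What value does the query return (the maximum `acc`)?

Base: v=8, acc=8.
Iteration 1: 8 < 47 holds -> v = 8 + 5 = 13, acc = 8 + 13 = 21.
Iteration 2: 13 < 47 holds -> v = 13 + 5 = 18, acc = 21 + 18 = 39.
Iteration 3: 18 < 47 holds -> v = 18 + 5 = 23, acc = 39 + 23 = 62.
Iteration 4: 23 < 47 holds -> v = 23 + 5 = 28, acc = 62 + 28 = 90.
Iteration 5: 28 < 47 holds -> v = 28 + 5 = 33, acc = 90 + 33 = 123.
Iteration 6: 33 < 47 holds -> v = 33 + 5 = 38, acc = 123 + 38 = 161.
Iteration 7: 38 < 47 holds -> v = 38 + 5 = 43, acc = 161 + 43 = 204.
Iteration 8: 43 < 47 holds -> v = 43 + 5 = 48, acc = 204 + 48 = 252.
Iteration 9: 48 < 47 fails; recursion stops.
acc values: 8, 21, 39, 62, 90, 123, 161, 204, 252; the maximum is 252.

252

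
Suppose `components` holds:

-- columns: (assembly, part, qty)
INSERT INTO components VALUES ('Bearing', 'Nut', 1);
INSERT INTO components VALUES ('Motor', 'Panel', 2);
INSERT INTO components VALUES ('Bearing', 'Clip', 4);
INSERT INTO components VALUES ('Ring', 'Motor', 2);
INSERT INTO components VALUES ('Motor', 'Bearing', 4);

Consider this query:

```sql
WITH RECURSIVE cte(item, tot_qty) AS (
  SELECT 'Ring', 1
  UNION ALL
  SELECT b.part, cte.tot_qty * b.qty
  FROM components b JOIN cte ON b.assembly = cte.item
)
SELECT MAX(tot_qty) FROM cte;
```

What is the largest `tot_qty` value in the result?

32

Base: (Ring, tot_qty=1).
Iteration 1: components of {Ring} -> Motor = 1*2 = 2.
Iteration 2: components of {Motor} -> Bearing = 2*4 = 8, Panel = 2*2 = 4.
Iteration 3: components of {Bearing,Panel} -> Clip = 8*4 = 32, Nut = 8*1 = 8.
Iteration 4: no further components; recursion stops.
tot_qty values: 1, 2, 4, 8, 32, 8; the maximum is 32.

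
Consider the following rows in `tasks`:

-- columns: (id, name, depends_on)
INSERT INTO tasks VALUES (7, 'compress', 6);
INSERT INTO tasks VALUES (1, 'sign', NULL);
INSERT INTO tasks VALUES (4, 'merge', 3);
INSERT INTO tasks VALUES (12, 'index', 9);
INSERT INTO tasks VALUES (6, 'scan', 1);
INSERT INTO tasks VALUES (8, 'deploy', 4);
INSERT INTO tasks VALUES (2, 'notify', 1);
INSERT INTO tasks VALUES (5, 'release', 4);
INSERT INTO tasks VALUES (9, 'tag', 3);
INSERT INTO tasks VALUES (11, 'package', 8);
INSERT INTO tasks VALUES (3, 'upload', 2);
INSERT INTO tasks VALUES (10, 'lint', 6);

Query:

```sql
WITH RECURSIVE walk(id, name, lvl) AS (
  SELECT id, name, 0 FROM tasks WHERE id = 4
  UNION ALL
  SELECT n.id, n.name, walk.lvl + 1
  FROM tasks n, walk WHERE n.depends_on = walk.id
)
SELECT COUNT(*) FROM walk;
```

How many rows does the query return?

4

Base: id=4 (merge) at lvl 0.
Iteration 1: rows with depends_on in {4} -> release (id 5, lvl 1), deploy (id 8, lvl 1).
Iteration 2: rows with depends_on in {5,8} -> package (id 11, lvl 2).
Iteration 3: no rows with depends_on in {11}; recursion stops.
Total rows emitted: 4.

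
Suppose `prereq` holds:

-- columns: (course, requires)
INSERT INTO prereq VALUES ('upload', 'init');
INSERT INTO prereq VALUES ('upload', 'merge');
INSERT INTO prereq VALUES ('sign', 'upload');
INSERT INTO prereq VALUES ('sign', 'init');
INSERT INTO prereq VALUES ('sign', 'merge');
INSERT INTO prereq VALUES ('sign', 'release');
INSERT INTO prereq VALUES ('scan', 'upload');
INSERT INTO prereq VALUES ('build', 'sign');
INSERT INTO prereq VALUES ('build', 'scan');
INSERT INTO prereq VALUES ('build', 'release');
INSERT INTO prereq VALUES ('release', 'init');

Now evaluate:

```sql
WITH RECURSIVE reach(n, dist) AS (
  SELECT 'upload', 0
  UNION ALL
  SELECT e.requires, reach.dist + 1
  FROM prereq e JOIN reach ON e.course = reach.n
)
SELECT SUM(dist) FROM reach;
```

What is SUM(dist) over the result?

Base: (upload, dist=0).
Iteration 1: edges from {upload} -> (init, dist=1), (merge, dist=1).
Iteration 2: no outgoing edges from {init,merge}; recursion stops.
SUM(dist) = 0 + 1 + 1 = 2.

2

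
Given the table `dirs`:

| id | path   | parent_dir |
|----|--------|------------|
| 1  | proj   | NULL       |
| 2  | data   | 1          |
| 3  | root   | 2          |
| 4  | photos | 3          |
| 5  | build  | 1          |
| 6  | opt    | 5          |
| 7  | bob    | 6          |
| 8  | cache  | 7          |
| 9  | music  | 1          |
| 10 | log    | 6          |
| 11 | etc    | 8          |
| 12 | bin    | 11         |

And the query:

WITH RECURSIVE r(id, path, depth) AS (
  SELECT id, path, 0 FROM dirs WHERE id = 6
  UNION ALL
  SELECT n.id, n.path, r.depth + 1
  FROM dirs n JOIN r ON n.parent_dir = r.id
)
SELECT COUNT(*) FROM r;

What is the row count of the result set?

Base: id=6 (opt) at depth 0.
Iteration 1: rows with parent_dir in {6} -> bob (id 7, depth 1), log (id 10, depth 1).
Iteration 2: rows with parent_dir in {7,10} -> cache (id 8, depth 2).
Iteration 3: rows with parent_dir in {8} -> etc (id 11, depth 3).
Iteration 4: rows with parent_dir in {11} -> bin (id 12, depth 4).
Iteration 5: no rows with parent_dir in {12}; recursion stops.
Total rows emitted: 6.

6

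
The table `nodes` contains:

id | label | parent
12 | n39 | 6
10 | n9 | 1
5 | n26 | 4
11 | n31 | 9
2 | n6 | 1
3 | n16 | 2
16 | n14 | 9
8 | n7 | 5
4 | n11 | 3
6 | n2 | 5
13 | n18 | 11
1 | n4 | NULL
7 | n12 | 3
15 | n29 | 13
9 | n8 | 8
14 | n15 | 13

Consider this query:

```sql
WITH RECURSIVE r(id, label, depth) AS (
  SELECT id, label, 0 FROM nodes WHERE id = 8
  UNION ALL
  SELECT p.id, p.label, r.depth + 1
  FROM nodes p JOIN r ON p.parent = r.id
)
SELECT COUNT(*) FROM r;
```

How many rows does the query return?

7

Base: id=8 (n7) at depth 0.
Iteration 1: rows with parent in {8} -> n8 (id 9, depth 1).
Iteration 2: rows with parent in {9} -> n31 (id 11, depth 2), n14 (id 16, depth 2).
Iteration 3: rows with parent in {11,16} -> n18 (id 13, depth 3).
Iteration 4: rows with parent in {13} -> n15 (id 14, depth 4), n29 (id 15, depth 4).
Iteration 5: no rows with parent in {14,15}; recursion stops.
Total rows emitted: 7.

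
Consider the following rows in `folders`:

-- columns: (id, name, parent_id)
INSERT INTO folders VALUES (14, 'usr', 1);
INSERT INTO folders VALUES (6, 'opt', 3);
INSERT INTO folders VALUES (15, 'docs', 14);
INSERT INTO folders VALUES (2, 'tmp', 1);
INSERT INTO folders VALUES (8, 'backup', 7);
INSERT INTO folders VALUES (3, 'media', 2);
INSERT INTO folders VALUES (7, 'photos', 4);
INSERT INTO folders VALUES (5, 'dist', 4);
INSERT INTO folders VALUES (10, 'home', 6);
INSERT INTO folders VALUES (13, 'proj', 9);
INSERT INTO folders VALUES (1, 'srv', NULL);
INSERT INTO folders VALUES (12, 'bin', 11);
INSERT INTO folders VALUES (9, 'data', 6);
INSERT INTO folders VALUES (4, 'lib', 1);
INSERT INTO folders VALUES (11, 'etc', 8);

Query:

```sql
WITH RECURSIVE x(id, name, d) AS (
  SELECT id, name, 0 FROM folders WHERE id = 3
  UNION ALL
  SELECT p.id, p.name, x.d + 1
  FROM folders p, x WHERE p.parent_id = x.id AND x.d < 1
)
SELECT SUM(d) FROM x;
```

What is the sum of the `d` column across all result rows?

1

Base: id=3 (media) at d 0.
Iteration 1: rows with parent_id in {3} -> opt (id 6, d 1).
Iteration 2: d < 1 fails for all current rows; recursion stops.
SUM(d) = 0 + 1 = 1.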